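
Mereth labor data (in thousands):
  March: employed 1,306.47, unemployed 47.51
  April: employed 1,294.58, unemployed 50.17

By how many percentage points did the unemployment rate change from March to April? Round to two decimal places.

The unemployment rate changed by +0.22 percentage points.

March: labor force = 1,306.47 + 47.51 = 1,353.98; u = 47.51/1,353.98 = 3.51%.
April: labor force = 1,294.58 + 50.17 = 1,344.75; u = 50.17/1,344.75 = 3.73%.
Change = 3.73% − 3.51% = +0.22 pp.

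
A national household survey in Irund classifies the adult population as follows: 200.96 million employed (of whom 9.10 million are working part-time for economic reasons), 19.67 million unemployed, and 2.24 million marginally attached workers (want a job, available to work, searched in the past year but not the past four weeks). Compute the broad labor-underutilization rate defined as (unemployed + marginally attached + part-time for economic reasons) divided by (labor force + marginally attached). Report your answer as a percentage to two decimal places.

Broad underutilization rate ≈ 13.91%.

Labor force = 200.96 + 19.67 = 220.63 million.
Numerator = 19.67 + 2.24 + 9.10 = 31.01 million.
Denominator = 220.63 + 2.24 = 222.87 million.
Broad rate = 31.01 / 222.87 = 13.91%.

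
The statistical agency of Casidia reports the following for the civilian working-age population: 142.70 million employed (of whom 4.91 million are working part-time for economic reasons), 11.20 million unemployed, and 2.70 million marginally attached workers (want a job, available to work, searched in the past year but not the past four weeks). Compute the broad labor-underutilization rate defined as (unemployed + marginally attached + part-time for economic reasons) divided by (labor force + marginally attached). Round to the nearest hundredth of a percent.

Broad underutilization rate ≈ 12.01%.

Labor force = 142.70 + 11.20 = 153.90 million.
Numerator = 11.20 + 2.70 + 4.91 = 18.81 million.
Denominator = 153.90 + 2.70 = 156.60 million.
Broad rate = 18.81 / 156.60 = 12.01%.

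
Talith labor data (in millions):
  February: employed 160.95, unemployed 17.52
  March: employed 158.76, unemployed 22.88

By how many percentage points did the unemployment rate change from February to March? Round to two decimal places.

The unemployment rate changed by +2.78 percentage points.

February: labor force = 160.95 + 17.52 = 178.47; u = 17.52/178.47 = 9.82%.
March: labor force = 158.76 + 22.88 = 181.64; u = 22.88/181.64 = 12.60%.
Change = 12.60% − 9.82% = +2.78 pp.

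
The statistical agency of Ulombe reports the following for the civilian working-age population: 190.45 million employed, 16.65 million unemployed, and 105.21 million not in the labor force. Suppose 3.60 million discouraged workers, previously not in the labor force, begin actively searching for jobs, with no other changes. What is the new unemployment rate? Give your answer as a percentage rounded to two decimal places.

Initially, labor force = 190.45 + 16.65 = 207.10 million, so u = 16.65/207.10 = 8.04%.
After the change, unemployed and labor force both rise by 3.60 → E = 190.45, U = 20.25, labor force = 210.70 million.
New unemployment rate = 20.25 / 210.70 = 9.61%.

New unemployment rate ≈ 9.61%.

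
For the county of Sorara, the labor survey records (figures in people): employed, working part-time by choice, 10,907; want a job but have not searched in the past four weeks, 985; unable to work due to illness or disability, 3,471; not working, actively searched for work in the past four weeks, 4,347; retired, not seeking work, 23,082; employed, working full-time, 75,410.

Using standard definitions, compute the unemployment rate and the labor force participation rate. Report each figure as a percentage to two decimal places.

Employed = 10,907 + 75,410 = 86,317.
Unemployed = 4,347.
Labor force = 86,317 + 4,347 = 90,664.
Not in labor force = 985 + 3,471 + 23,082 = 27,538 (those not working and not actively searching are outside the labor force — including those who want a job but have given up searching).
Civilian working-age population = 90,664 + 27,538 = 118,202.
Unemployment rate = 4,347 / 90,664 = 4.79%.
Labor force participation rate = 90,664 / 118,202 = 76.70%.

Unemployment rate ≈ 4.79%; labor force participation rate ≈ 76.70%.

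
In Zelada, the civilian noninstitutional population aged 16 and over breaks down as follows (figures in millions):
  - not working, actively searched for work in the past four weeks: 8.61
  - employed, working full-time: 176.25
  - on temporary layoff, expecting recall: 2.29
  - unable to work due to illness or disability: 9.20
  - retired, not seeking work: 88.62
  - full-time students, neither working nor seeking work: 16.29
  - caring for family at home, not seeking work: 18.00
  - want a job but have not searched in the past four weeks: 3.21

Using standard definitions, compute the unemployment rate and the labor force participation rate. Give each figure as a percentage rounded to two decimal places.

Unemployment rate ≈ 5.82%; labor force participation rate ≈ 58.04%.

Employed = 176.25 million.
Unemployed = 8.61 + 2.29 = 10.90 million (jobless and actively searching, or on temporary layoff).
Labor force = 176.25 + 10.90 = 187.15 million.
Not in labor force = 9.20 + 88.62 + 16.29 + 18.00 + 3.21 = 135.32 million (those not working and not actively searching are outside the labor force — including those who want a job but have given up searching).
Civilian working-age population = 187.15 + 135.32 = 322.47 million.
Unemployment rate = 10.90 / 187.15 = 5.82%.
Labor force participation rate = 187.15 / 322.47 = 58.04%.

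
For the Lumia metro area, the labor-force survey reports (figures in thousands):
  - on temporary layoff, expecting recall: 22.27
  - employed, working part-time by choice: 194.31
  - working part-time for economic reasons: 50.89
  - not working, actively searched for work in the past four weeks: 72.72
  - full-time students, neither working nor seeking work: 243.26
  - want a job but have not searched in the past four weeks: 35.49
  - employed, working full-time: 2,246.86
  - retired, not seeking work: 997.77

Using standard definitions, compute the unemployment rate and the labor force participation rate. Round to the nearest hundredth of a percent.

Employed = 194.31 + 50.89 + 2,246.86 = 2,492.06 thousand (anyone who worked, including part-time for economic reasons, counts as employed).
Unemployed = 22.27 + 72.72 = 94.99 thousand (jobless and actively searching, or on temporary layoff).
Labor force = 2,492.06 + 94.99 = 2,587.05 thousand.
Not in labor force = 243.26 + 35.49 + 997.77 = 1,276.52 thousand (those not working and not actively searching are outside the labor force — including those who want a job but have given up searching).
Civilian working-age population = 2,587.05 + 1,276.52 = 3,863.57 thousand.
Unemployment rate = 94.99 / 2,587.05 = 3.67%.
Labor force participation rate = 2,587.05 / 3,863.57 = 66.96%.

Unemployment rate ≈ 3.67%; labor force participation rate ≈ 66.96%.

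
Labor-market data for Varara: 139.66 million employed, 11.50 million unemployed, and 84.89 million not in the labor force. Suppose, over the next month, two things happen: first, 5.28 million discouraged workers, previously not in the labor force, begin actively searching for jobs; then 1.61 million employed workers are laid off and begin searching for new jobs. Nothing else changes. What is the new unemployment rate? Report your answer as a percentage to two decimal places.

Initially, labor force = 139.66 + 11.50 = 151.16 million, so u = 11.50/151.16 = 7.61%.
After the first change, unemployed and labor force both rise by 5.28 → E = 139.66, U = 16.78, labor force = 156.44 million.
After the second change, employed falls and unemployed rises by 1.61; labor force unchanged → E = 138.05, U = 18.39, labor force = 156.44 million.
New unemployment rate = 18.39 / 156.44 = 11.76%.

New unemployment rate ≈ 11.76%.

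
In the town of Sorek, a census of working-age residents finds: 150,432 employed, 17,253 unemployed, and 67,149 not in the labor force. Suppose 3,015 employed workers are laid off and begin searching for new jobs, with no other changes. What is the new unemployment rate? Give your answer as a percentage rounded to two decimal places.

New unemployment rate ≈ 12.09%.

Initially, labor force = 150,432 + 17,253 = 167,685, so u = 17,253/167,685 = 10.29%.
After the change, employed falls and unemployed rises by 3,015; labor force unchanged → E = 147,417, U = 20,268, labor force = 167,685.
New unemployment rate = 20,268 / 167,685 = 12.09%.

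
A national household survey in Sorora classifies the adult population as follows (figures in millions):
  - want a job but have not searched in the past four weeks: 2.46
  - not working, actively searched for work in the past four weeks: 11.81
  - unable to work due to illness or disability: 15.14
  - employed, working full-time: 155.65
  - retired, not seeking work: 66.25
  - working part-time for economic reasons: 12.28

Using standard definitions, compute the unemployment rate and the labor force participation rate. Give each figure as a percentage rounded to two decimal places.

Employed = 155.65 + 12.28 = 167.93 million (anyone who worked, including part-time for economic reasons, counts as employed).
Unemployed = 11.81 million.
Labor force = 167.93 + 11.81 = 179.74 million.
Not in labor force = 2.46 + 15.14 + 66.25 = 83.85 million (those not working and not actively searching are outside the labor force — including those who want a job but have given up searching).
Civilian working-age population = 179.74 + 83.85 = 263.59 million.
Unemployment rate = 11.81 / 179.74 = 6.57%.
Labor force participation rate = 179.74 / 263.59 = 68.19%.

Unemployment rate ≈ 6.57%; labor force participation rate ≈ 68.19%.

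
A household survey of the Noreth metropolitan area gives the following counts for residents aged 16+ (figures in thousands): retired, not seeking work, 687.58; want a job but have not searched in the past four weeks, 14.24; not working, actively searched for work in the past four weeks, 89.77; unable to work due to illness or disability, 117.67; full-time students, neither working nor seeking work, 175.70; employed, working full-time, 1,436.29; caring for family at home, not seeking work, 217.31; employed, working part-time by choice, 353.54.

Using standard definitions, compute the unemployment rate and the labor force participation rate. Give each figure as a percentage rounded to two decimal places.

Employed = 1,436.29 + 353.54 = 1,789.83 thousand.
Unemployed = 89.77 thousand.
Labor force = 1,789.83 + 89.77 = 1,879.60 thousand.
Not in labor force = 687.58 + 14.24 + 117.67 + 175.70 + 217.31 = 1,212.50 thousand (those not working and not actively searching are outside the labor force — including those who want a job but have given up searching).
Civilian working-age population = 1,879.60 + 1,212.50 = 3,092.10 thousand.
Unemployment rate = 89.77 / 1,879.60 = 4.78%.
Labor force participation rate = 1,879.60 / 3,092.10 = 60.79%.

Unemployment rate ≈ 4.78%; labor force participation rate ≈ 60.79%.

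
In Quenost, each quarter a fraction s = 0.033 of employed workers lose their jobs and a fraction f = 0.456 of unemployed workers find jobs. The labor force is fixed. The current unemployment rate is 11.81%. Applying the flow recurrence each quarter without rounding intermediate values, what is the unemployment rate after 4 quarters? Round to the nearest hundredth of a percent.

Unemployment rate after four quarters ≈ 7.09%.

With a fixed labor force, u_{t+1} = u_t + s·(1−u_t) − f·u_t = u_t·(1−s−f) + s.
Here 1−s−f = 0.511 and s = 0.033.
u_1 = 0.118100 × 0.511 + 0.033 = 0.093349.
u_2 = 0.093349 × 0.511 + 0.033 = 0.080701.
u_3 = 0.080701 × 0.511 + 0.033 = 0.074238.
u_4 = 0.074238 × 0.511 + 0.033 = 0.070936.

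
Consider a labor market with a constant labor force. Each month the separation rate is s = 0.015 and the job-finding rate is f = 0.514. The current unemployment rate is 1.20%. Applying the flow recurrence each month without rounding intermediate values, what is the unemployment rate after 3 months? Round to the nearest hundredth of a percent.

With a fixed labor force, u_{t+1} = u_t + s·(1−u_t) − f·u_t = u_t·(1−s−f) + s.
Here 1−s−f = 0.471 and s = 0.015.
u_1 = 0.012000 × 0.471 + 0.015 = 0.020652.
u_2 = 0.020652 × 0.471 + 0.015 = 0.024727.
u_3 = 0.024727 × 0.471 + 0.015 = 0.026646.

Unemployment rate after three months ≈ 2.66%.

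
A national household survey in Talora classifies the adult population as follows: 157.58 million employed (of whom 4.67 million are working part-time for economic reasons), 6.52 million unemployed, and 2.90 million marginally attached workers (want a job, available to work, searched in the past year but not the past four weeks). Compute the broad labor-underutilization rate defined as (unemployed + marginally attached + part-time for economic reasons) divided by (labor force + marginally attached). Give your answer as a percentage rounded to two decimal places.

Labor force = 157.58 + 6.52 = 164.10 million.
Numerator = 6.52 + 2.90 + 4.67 = 14.09 million.
Denominator = 164.10 + 2.90 = 167.00 million.
Broad rate = 14.09 / 167.00 = 8.44%.

Broad underutilization rate ≈ 8.44%.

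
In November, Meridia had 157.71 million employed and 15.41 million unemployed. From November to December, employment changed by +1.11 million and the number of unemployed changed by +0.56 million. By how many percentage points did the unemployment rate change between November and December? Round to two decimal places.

The unemployment rate changed by +0.24 percentage points.

November: labor force = 157.71 + 15.41 = 173.12; u = 15.41/173.12 = 8.90%.
December: labor force = 158.82 + 15.97 = 174.79; u = 15.97/174.79 = 9.14%.
Change = 9.14% − 8.90% = +0.24 pp.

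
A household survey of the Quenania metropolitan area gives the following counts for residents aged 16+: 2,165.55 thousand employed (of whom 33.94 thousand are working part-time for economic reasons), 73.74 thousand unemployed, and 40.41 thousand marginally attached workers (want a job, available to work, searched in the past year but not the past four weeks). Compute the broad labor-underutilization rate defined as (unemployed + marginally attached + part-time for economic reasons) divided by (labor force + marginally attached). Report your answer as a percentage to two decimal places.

Broad underutilization rate ≈ 6.50%.

Labor force = 2,165.55 + 73.74 = 2,239.29 thousand.
Numerator = 73.74 + 40.41 + 33.94 = 148.09 thousand.
Denominator = 2,239.29 + 40.41 = 2,279.70 thousand.
Broad rate = 148.09 / 2,279.70 = 6.50%.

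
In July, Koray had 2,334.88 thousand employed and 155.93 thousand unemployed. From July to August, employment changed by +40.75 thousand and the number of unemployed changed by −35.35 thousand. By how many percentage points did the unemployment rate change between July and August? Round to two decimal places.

July: labor force = 2,334.88 + 155.93 = 2,490.81; u = 155.93/2,490.81 = 6.26%.
August: labor force = 2,375.63 + 120.58 = 2,496.21; u = 120.58/2,496.21 = 4.83%.
Change = 4.83% − 6.26% = −1.43 pp.

The unemployment rate changed by −1.43 percentage points.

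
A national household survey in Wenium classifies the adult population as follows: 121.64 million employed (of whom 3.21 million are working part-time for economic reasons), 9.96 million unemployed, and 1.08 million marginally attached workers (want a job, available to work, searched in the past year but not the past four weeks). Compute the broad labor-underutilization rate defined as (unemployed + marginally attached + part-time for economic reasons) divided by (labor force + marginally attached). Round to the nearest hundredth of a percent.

Labor force = 121.64 + 9.96 = 131.60 million.
Numerator = 9.96 + 1.08 + 3.21 = 14.25 million.
Denominator = 131.60 + 1.08 = 132.68 million.
Broad rate = 14.25 / 132.68 = 10.74%.

Broad underutilization rate ≈ 10.74%.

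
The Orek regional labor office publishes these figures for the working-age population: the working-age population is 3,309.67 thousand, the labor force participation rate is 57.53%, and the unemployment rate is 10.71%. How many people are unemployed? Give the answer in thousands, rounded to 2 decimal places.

Labor force = 0.5753 × 3,309.67 = 1,904.05 thousand.
Unemployed = 0.1071 × 1,904.05 ≈ 203.92 thousand.

About 203.92 thousand are unemployed.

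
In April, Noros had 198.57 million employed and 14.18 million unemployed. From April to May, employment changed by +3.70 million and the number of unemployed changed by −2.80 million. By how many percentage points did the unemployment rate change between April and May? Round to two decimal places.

April: labor force = 198.57 + 14.18 = 212.75; u = 14.18/212.75 = 6.67%.
May: labor force = 202.27 + 11.38 = 213.65; u = 11.38/213.65 = 5.33%.
Change = 5.33% − 6.67% = −1.34 pp.

The unemployment rate changed by −1.34 percentage points.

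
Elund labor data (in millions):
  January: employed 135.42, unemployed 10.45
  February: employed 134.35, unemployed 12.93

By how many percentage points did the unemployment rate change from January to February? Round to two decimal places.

The unemployment rate changed by +1.62 percentage points.

January: labor force = 135.42 + 10.45 = 145.87; u = 10.45/145.87 = 7.16%.
February: labor force = 134.35 + 12.93 = 147.28; u = 12.93/147.28 = 8.78%.
Change = 8.78% − 7.16% = +1.62 pp.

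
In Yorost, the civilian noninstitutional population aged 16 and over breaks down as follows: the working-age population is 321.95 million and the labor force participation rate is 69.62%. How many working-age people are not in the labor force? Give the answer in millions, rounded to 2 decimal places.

Share not in the labor force = 1 − 0.6962 = 0.3038.
Not in labor force = 0.3038 × 321.95 ≈ 97.81 million.

About 97.81 million are not in the labor force.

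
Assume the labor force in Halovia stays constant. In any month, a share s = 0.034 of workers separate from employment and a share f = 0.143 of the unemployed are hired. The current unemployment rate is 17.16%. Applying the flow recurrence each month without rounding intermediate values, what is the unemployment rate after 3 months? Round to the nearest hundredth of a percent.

With a fixed labor force, u_{t+1} = u_t + s·(1−u_t) − f·u_t = u_t·(1−s−f) + s.
Here 1−s−f = 0.823 and s = 0.034.
u_1 = 0.171600 × 0.823 + 0.034 = 0.175227.
u_2 = 0.175227 × 0.823 + 0.034 = 0.178212.
u_3 = 0.178212 × 0.823 + 0.034 = 0.180668.

Unemployment rate after three months ≈ 18.07%.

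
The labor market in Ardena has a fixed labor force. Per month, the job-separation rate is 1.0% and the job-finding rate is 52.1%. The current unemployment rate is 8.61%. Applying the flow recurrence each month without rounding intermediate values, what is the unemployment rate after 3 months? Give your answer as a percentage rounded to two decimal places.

Unemployment rate after three months ≈ 2.58%.

With a fixed labor force, u_{t+1} = u_t + s·(1−u_t) − f·u_t = u_t·(1−s−f) + s.
Here 1−s−f = 0.469 and s = 0.010.
u_1 = 0.086100 × 0.469 + 0.010 = 0.050381.
u_2 = 0.050381 × 0.469 + 0.010 = 0.033629.
u_3 = 0.033629 × 0.469 + 0.010 = 0.025772.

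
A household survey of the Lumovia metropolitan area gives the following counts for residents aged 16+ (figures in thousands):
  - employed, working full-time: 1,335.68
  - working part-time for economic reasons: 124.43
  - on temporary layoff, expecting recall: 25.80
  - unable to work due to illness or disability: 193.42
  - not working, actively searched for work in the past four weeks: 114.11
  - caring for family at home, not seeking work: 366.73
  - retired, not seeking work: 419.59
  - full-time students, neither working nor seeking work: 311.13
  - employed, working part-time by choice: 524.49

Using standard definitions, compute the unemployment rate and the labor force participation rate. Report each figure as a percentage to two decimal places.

Unemployment rate ≈ 6.59%; labor force participation rate ≈ 62.20%.

Employed = 1,335.68 + 124.43 + 524.49 = 1,984.60 thousand (anyone who worked, including part-time for economic reasons, counts as employed).
Unemployed = 25.80 + 114.11 = 139.91 thousand (jobless and actively searching, or on temporary layoff).
Labor force = 1,984.60 + 139.91 = 2,124.51 thousand.
Not in labor force = 193.42 + 366.73 + 419.59 + 311.13 = 1,290.87 thousand (those not working and not actively searching are outside the labor force).
Civilian working-age population = 2,124.51 + 1,290.87 = 3,415.38 thousand.
Unemployment rate = 139.91 / 2,124.51 = 6.59%.
Labor force participation rate = 2,124.51 / 3,415.38 = 62.20%.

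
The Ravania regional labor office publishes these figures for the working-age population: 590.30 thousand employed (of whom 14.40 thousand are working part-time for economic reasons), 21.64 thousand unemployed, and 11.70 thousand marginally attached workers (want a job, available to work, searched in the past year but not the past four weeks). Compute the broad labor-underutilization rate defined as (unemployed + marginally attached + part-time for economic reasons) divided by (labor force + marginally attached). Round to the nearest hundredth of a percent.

Broad underutilization rate ≈ 7.66%.

Labor force = 590.30 + 21.64 = 611.94 thousand.
Numerator = 21.64 + 11.70 + 14.40 = 47.74 thousand.
Denominator = 611.94 + 11.70 = 623.64 thousand.
Broad rate = 47.74 / 623.64 = 7.66%.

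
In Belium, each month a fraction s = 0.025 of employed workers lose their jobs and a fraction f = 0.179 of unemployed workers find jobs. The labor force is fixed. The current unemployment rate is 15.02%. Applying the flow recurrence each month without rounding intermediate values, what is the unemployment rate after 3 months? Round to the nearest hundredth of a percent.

Unemployment rate after three months ≈ 13.65%.

With a fixed labor force, u_{t+1} = u_t + s·(1−u_t) − f·u_t = u_t·(1−s−f) + s.
Here 1−s−f = 0.796 and s = 0.025.
u_1 = 0.150200 × 0.796 + 0.025 = 0.144559.
u_2 = 0.144559 × 0.796 + 0.025 = 0.140069.
u_3 = 0.140069 × 0.796 + 0.025 = 0.136495.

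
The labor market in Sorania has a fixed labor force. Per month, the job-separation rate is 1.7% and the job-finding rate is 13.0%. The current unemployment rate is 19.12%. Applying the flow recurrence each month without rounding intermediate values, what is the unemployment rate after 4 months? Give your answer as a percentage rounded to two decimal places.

Unemployment rate after four months ≈ 15.56%.

With a fixed labor force, u_{t+1} = u_t + s·(1−u_t) − f·u_t = u_t·(1−s−f) + s.
Here 1−s−f = 0.853 and s = 0.017.
u_1 = 0.191200 × 0.853 + 0.017 = 0.180094.
u_2 = 0.180094 × 0.853 + 0.017 = 0.170620.
u_3 = 0.170620 × 0.853 + 0.017 = 0.162539.
u_4 = 0.162539 × 0.853 + 0.017 = 0.155646.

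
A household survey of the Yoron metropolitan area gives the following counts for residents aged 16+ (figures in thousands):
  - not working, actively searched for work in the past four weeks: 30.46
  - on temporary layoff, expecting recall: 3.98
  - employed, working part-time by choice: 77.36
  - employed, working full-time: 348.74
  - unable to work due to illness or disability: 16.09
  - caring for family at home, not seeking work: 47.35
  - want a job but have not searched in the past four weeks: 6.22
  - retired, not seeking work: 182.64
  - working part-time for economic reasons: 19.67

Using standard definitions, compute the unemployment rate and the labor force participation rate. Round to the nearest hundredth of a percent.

Unemployment rate ≈ 7.17%; labor force participation rate ≈ 65.56%.

Employed = 77.36 + 348.74 + 19.67 = 445.77 thousand (anyone who worked, including part-time for economic reasons, counts as employed).
Unemployed = 30.46 + 3.98 = 34.44 thousand (jobless and actively searching, or on temporary layoff).
Labor force = 445.77 + 34.44 = 480.21 thousand.
Not in labor force = 16.09 + 47.35 + 6.22 + 182.64 = 252.30 thousand (those not working and not actively searching are outside the labor force — including those who want a job but have given up searching).
Civilian working-age population = 480.21 + 252.30 = 732.51 thousand.
Unemployment rate = 34.44 / 480.21 = 7.17%.
Labor force participation rate = 480.21 / 732.51 = 65.56%.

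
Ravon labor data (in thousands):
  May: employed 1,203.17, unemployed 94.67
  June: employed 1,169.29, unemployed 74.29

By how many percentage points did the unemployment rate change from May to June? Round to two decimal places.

May: labor force = 1,203.17 + 94.67 = 1,297.84; u = 94.67/1,297.84 = 7.29%.
June: labor force = 1,169.29 + 74.29 = 1,243.58; u = 74.29/1,243.58 = 5.97%.
Change = 5.97% − 7.29% = −1.32 pp.

The unemployment rate changed by −1.32 percentage points.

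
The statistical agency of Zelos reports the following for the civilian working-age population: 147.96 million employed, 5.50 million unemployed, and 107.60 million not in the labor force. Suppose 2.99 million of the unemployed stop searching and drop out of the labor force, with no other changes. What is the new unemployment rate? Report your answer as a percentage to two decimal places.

Initially, labor force = 147.96 + 5.50 = 153.46 million, so u = 5.50/153.46 = 3.58%.
After the change, unemployed and labor force both fall by 2.99 → E = 147.96, U = 2.51, labor force = 150.47 million.
New unemployment rate = 2.51 / 150.47 = 1.67%.

New unemployment rate ≈ 1.67%.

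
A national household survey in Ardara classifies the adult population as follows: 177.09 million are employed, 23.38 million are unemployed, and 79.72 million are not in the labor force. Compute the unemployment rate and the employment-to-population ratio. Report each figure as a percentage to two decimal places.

Unemployment rate ≈ 11.66%; employment-population ratio ≈ 63.20%.

Labor force = employed + unemployed = 177.09 + 23.38 = 200.47 million.
Working-age population = 200.47 + 79.72 = 280.19 million.
Unemployment rate = 23.38 / 200.47 = 11.66%.
Employment-population ratio = 177.09 / 280.19 = 63.20%.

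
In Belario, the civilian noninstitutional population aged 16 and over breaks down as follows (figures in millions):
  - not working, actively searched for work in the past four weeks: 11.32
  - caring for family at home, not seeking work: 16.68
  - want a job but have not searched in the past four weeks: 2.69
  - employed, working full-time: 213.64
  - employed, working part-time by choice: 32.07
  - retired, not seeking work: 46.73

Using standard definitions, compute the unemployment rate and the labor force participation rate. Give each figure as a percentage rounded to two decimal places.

Unemployment rate ≈ 4.40%; labor force participation rate ≈ 79.54%.

Employed = 213.64 + 32.07 = 245.71 million.
Unemployed = 11.32 million.
Labor force = 245.71 + 11.32 = 257.03 million.
Not in labor force = 16.68 + 2.69 + 46.73 = 66.10 million (those not working and not actively searching are outside the labor force — including those who want a job but have given up searching).
Civilian working-age population = 257.03 + 66.10 = 323.13 million.
Unemployment rate = 11.32 / 257.03 = 4.40%.
Labor force participation rate = 257.03 / 323.13 = 79.54%.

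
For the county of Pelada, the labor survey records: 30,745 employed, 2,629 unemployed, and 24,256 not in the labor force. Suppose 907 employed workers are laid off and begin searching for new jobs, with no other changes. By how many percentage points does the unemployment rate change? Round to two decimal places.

The unemployment rate changes by +2.72 percentage points.

Initially, labor force = 30,745 + 2,629 = 33,374, so u = 2,629/33,374 = 7.88%.
After the change, employed falls and unemployed rises by 907; labor force unchanged → E = 29,838, U = 3,536, labor force = 33,374.
New unemployment rate = 3,536 / 33,374 = 10.60%.
Change = 10.60% − 7.88% = +2.72 percentage points.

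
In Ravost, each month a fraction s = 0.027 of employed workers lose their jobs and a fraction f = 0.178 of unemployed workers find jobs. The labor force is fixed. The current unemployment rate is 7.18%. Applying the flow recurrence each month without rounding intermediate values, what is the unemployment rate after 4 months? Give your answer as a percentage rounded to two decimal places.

With a fixed labor force, u_{t+1} = u_t + s·(1−u_t) − f·u_t = u_t·(1−s−f) + s.
Here 1−s−f = 0.795 and s = 0.027.
u_1 = 0.071800 × 0.795 + 0.027 = 0.084081.
u_2 = 0.084081 × 0.795 + 0.027 = 0.093844.
u_3 = 0.093844 × 0.795 + 0.027 = 0.101606.
u_4 = 0.101606 × 0.795 + 0.027 = 0.107777.

Unemployment rate after four months ≈ 10.78%.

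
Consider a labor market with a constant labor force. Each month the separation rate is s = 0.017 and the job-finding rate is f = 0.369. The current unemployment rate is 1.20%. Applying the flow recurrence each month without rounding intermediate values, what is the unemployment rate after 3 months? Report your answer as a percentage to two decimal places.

With a fixed labor force, u_{t+1} = u_t + s·(1−u_t) − f·u_t = u_t·(1−s−f) + s.
Here 1−s−f = 0.614 and s = 0.017.
u_1 = 0.012000 × 0.614 + 0.017 = 0.024368.
u_2 = 0.024368 × 0.614 + 0.017 = 0.031962.
u_3 = 0.031962 × 0.614 + 0.017 = 0.036625.

Unemployment rate after three months ≈ 3.66%.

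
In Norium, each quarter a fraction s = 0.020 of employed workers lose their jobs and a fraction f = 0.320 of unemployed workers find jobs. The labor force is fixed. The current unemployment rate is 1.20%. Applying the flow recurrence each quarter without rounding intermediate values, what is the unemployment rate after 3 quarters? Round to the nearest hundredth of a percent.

Unemployment rate after three quarters ≈ 4.54%.

With a fixed labor force, u_{t+1} = u_t + s·(1−u_t) − f·u_t = u_t·(1−s−f) + s.
Here 1−s−f = 0.660 and s = 0.020.
u_1 = 0.012000 × 0.660 + 0.020 = 0.027920.
u_2 = 0.027920 × 0.660 + 0.020 = 0.038427.
u_3 = 0.038427 × 0.660 + 0.020 = 0.045362.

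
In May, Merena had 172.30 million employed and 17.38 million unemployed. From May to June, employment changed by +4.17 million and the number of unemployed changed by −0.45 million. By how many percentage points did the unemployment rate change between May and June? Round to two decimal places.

May: labor force = 172.30 + 17.38 = 189.68; u = 17.38/189.68 = 9.16%.
June: labor force = 176.47 + 16.93 = 193.40; u = 16.93/193.40 = 8.75%.
Change = 8.75% − 9.16% = −0.41 pp.

The unemployment rate changed by −0.41 percentage points.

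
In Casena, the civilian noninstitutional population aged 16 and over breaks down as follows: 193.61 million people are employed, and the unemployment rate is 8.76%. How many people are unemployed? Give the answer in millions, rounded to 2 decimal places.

Let U be the number unemployed. The labor force is E + U, and U/(E+U) = 0.0876.
So U = 0.0876 × 193.61 / (1 − 0.0876) = 16.9602 / 0.9124 ≈ 18.59 million.

About 18.59 million are unemployed.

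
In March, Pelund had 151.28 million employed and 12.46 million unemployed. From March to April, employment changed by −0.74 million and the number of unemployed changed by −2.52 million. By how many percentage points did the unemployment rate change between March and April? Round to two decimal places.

March: labor force = 151.28 + 12.46 = 163.74; u = 12.46/163.74 = 7.61%.
April: labor force = 150.54 + 9.94 = 160.48; u = 9.94/160.48 = 6.19%.
Change = 6.19% − 7.61% = −1.42 pp.

The unemployment rate changed by −1.42 percentage points.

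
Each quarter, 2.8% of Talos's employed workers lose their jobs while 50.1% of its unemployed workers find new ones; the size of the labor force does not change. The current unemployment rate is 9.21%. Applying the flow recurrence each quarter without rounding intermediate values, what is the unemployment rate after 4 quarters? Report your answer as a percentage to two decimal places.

With a fixed labor force, u_{t+1} = u_t + s·(1−u_t) − f·u_t = u_t·(1−s−f) + s.
Here 1−s−f = 0.471 and s = 0.028.
u_1 = 0.092100 × 0.471 + 0.028 = 0.071379.
u_2 = 0.071379 × 0.471 + 0.028 = 0.061620.
u_3 = 0.061620 × 0.471 + 0.028 = 0.057023.
u_4 = 0.057023 × 0.471 + 0.028 = 0.054858.

Unemployment rate after four quarters ≈ 5.49%.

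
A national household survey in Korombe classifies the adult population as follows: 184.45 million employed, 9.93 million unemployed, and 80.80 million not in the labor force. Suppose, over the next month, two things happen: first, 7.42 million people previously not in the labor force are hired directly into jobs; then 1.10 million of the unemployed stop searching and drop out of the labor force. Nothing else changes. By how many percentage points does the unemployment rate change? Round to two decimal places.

Initially, labor force = 184.45 + 9.93 = 194.38 million, so u = 9.93/194.38 = 5.11%.
After the first change, employed and labor force both rise by 7.42; unemployed unchanged → E = 191.87, U = 9.93, labor force = 201.80 million.
After the second change, unemployed and labor force both fall by 1.10 → E = 191.87, U = 8.83, labor force = 200.70 million.
New unemployment rate = 8.83 / 200.70 = 4.40%.
Change = 4.40% − 5.11% = −0.71 percentage points.

The unemployment rate changes by −0.71 percentage points.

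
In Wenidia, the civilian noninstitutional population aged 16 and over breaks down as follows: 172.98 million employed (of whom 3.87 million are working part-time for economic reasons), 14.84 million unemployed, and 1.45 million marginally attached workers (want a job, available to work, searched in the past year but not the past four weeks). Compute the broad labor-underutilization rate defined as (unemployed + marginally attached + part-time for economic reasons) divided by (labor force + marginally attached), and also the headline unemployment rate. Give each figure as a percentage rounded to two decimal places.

Broad underutilization rate ≈ 10.65%; headline unemployment rate ≈ 7.90%.

Labor force = 172.98 + 14.84 = 187.82 million.
Numerator = 14.84 + 1.45 + 3.87 = 20.16 million.
Denominator = 187.82 + 1.45 = 189.27 million.
Broad rate = 20.16 / 189.27 = 10.65%.
Headline unemployment rate = 14.84 / 187.82 = 7.90%.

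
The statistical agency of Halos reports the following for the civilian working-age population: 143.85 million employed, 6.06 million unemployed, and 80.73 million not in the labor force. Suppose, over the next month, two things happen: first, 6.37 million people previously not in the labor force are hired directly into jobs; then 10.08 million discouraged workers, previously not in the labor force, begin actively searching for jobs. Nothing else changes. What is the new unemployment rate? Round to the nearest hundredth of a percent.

Initially, labor force = 143.85 + 6.06 = 149.91 million, so u = 6.06/149.91 = 4.04%.
After the first change, employed and labor force both rise by 6.37; unemployed unchanged → E = 150.22, U = 6.06, labor force = 156.28 million.
After the second change, unemployed and labor force both rise by 10.08 → E = 150.22, U = 16.14, labor force = 166.36 million.
New unemployment rate = 16.14 / 166.36 = 9.70%.

New unemployment rate ≈ 9.70%.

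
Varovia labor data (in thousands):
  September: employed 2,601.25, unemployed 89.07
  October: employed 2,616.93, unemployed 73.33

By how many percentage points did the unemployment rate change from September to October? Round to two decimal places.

September: labor force = 2,601.25 + 89.07 = 2,690.32; u = 89.07/2,690.32 = 3.31%.
October: labor force = 2,616.93 + 73.33 = 2,690.26; u = 73.33/2,690.26 = 2.73%.
Change = 2.73% − 3.31% = −0.58 pp.

The unemployment rate changed by −0.58 percentage points.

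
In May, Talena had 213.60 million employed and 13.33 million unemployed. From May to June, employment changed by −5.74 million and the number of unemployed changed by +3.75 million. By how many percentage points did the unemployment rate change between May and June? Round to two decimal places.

May: labor force = 213.60 + 13.33 = 226.93; u = 13.33/226.93 = 5.87%.
June: labor force = 207.86 + 17.08 = 224.94; u = 17.08/224.94 = 7.59%.
Change = 7.59% − 5.87% = +1.72 pp.

The unemployment rate changed by +1.72 percentage points.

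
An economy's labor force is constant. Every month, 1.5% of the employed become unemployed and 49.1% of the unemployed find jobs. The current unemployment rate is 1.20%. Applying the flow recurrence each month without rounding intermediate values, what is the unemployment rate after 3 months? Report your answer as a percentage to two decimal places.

Unemployment rate after three months ≈ 2.75%.

With a fixed labor force, u_{t+1} = u_t + s·(1−u_t) − f·u_t = u_t·(1−s−f) + s.
Here 1−s−f = 0.494 and s = 0.015.
u_1 = 0.012000 × 0.494 + 0.015 = 0.020928.
u_2 = 0.020928 × 0.494 + 0.015 = 0.025338.
u_3 = 0.025338 × 0.494 + 0.015 = 0.027517.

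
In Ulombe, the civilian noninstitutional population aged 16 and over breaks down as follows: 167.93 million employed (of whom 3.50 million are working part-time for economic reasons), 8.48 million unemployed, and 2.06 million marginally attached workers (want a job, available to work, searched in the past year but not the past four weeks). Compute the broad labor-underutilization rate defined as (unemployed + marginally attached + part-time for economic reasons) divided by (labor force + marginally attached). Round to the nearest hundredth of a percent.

Labor force = 167.93 + 8.48 = 176.41 million.
Numerator = 8.48 + 2.06 + 3.50 = 14.04 million.
Denominator = 176.41 + 2.06 = 178.47 million.
Broad rate = 14.04 / 178.47 = 7.87%.

Broad underutilization rate ≈ 7.87%.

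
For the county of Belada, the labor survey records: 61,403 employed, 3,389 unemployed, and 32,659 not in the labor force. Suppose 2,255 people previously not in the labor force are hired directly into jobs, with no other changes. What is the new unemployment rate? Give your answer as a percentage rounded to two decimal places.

Initially, labor force = 61,403 + 3,389 = 64,792, so u = 3,389/64,792 = 5.23%.
After the change, employed and labor force both rise by 2,255; unemployed unchanged → E = 63,658, U = 3,389, labor force = 67,047.
New unemployment rate = 3,389 / 67,047 = 5.05%.

New unemployment rate ≈ 5.05%.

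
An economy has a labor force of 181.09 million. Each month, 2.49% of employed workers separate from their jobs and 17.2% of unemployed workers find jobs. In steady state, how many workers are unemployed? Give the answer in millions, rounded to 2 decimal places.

About 22.90 million are unemployed in steady state.

Steady-state unemployment rate u* = s/(s+f) = 2.49/(2.49+17.2) = 0.126460.
Unemployed = u* × labor force = 0.126460 × 181.09 ≈ 22.90 million.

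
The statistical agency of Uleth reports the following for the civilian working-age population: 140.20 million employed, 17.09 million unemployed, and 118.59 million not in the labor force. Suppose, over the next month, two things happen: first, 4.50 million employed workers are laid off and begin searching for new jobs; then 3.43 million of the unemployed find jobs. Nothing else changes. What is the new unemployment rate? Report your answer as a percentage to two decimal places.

New unemployment rate ≈ 11.55%.

Initially, labor force = 140.20 + 17.09 = 157.29 million, so u = 17.09/157.29 = 10.87%.
After the first change, employed falls and unemployed rises by 4.50; labor force unchanged → E = 135.70, U = 21.59, labor force = 157.29 million.
After the second change, unemployed falls and employed rises by 3.43; labor force unchanged → E = 139.13, U = 18.16, labor force = 157.29 million.
New unemployment rate = 18.16 / 157.29 = 11.55%.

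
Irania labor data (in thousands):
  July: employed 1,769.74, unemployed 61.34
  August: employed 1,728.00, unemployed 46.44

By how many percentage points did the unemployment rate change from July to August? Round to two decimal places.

July: labor force = 1,769.74 + 61.34 = 1,831.08; u = 61.34/1,831.08 = 3.35%.
August: labor force = 1,728.00 + 46.44 = 1,774.44; u = 46.44/1,774.44 = 2.62%.
Change = 2.62% − 3.35% = −0.73 pp.

The unemployment rate changed by −0.73 percentage points.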